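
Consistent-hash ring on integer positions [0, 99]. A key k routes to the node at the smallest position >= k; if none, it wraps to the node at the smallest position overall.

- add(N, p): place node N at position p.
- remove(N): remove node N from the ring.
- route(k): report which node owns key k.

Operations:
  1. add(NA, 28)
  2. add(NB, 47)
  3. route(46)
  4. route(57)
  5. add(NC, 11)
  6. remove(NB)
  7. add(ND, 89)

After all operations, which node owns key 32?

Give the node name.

Answer: ND

Derivation:
Op 1: add NA@28 -> ring=[28:NA]
Op 2: add NB@47 -> ring=[28:NA,47:NB]
Op 3: route key 46: smallest pos >= 46 is 47 -> NB
Op 4: route key 57: none >= 57, wrap to smallest pos 28 -> NA
Op 5: add NC@11 -> ring=[11:NC,28:NA,47:NB]
Op 6: remove NB -> ring=[11:NC,28:NA]
Op 7: add ND@89 -> ring=[11:NC,28:NA,89:ND]
Final route key 32: smallest pos >= 32 is 89 -> ND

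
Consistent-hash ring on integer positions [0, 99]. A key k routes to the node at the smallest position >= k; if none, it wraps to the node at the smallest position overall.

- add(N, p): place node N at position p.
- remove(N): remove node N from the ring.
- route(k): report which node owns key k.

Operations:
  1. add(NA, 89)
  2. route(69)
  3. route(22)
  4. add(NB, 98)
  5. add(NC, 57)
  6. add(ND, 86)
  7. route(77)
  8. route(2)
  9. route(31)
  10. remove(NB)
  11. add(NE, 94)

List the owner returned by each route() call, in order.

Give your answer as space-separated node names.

Answer: NA NA ND NC NC

Derivation:
Op 1: add NA@89 -> ring=[89:NA]
Op 2: route key 69: smallest pos >= 69 is 89 -> NA
Op 3: route key 22: smallest pos >= 22 is 89 -> NA
Op 4: add NB@98 -> ring=[89:NA,98:NB]
Op 5: add NC@57 -> ring=[57:NC,89:NA,98:NB]
Op 6: add ND@86 -> ring=[57:NC,86:ND,89:NA,98:NB]
Op 7: route key 77: smallest pos >= 77 is 86 -> ND
Op 8: route key 2: smallest pos >= 2 is 57 -> NC
Op 9: route key 31: smallest pos >= 31 is 57 -> NC
Op 10: remove NB -> ring=[57:NC,86:ND,89:NA]
Op 11: add NE@94 -> ring=[57:NC,86:ND,89:NA,94:NE]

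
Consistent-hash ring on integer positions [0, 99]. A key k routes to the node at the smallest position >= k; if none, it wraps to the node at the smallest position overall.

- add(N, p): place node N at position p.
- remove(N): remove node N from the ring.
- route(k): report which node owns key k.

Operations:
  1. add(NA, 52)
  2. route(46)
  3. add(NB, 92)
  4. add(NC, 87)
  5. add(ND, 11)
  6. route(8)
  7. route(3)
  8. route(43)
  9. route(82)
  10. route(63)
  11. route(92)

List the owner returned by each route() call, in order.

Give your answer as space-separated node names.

Op 1: add NA@52 -> ring=[52:NA]
Op 2: route key 46: smallest pos >= 46 is 52 -> NA
Op 3: add NB@92 -> ring=[52:NA,92:NB]
Op 4: add NC@87 -> ring=[52:NA,87:NC,92:NB]
Op 5: add ND@11 -> ring=[11:ND,52:NA,87:NC,92:NB]
Op 6: route key 8: smallest pos >= 8 is 11 -> ND
Op 7: route key 3: smallest pos >= 3 is 11 -> ND
Op 8: route key 43: smallest pos >= 43 is 52 -> NA
Op 9: route key 82: smallest pos >= 82 is 87 -> NC
Op 10: route key 63: smallest pos >= 63 is 87 -> NC
Op 11: route key 92: smallest pos >= 92 is 92 -> NB

Answer: NA ND ND NA NC NC NB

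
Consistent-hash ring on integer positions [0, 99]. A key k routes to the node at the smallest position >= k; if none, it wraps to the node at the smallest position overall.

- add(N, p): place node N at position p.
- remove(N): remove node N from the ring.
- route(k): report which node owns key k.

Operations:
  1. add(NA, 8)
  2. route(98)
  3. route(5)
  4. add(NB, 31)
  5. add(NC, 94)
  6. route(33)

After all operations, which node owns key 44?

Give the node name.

Op 1: add NA@8 -> ring=[8:NA]
Op 2: route key 98: none >= 98, wrap to smallest pos 8 -> NA
Op 3: route key 5: smallest pos >= 5 is 8 -> NA
Op 4: add NB@31 -> ring=[8:NA,31:NB]
Op 5: add NC@94 -> ring=[8:NA,31:NB,94:NC]
Op 6: route key 33: smallest pos >= 33 is 94 -> NC
Final route key 44: smallest pos >= 44 is 94 -> NC

Answer: NC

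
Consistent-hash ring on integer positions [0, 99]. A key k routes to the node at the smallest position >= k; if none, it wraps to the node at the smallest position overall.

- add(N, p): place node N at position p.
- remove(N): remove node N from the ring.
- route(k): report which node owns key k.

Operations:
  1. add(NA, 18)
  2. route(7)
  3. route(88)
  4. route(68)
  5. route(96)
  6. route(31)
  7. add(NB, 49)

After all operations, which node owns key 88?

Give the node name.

Op 1: add NA@18 -> ring=[18:NA]
Op 2: route key 7: smallest pos >= 7 is 18 -> NA
Op 3: route key 88: none >= 88, wrap to smallest pos 18 -> NA
Op 4: route key 68: none >= 68, wrap to smallest pos 18 -> NA
Op 5: route key 96: none >= 96, wrap to smallest pos 18 -> NA
Op 6: route key 31: none >= 31, wrap to smallest pos 18 -> NA
Op 7: add NB@49 -> ring=[18:NA,49:NB]
Final route key 88: none >= 88, wrap to smallest pos 18 -> NA

Answer: NA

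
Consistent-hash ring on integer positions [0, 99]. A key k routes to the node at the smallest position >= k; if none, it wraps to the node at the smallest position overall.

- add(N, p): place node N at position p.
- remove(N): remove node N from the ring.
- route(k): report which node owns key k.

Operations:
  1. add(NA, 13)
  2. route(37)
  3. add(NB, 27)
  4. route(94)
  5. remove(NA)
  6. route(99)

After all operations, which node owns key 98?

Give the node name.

Op 1: add NA@13 -> ring=[13:NA]
Op 2: route key 37: none >= 37, wrap to smallest pos 13 -> NA
Op 3: add NB@27 -> ring=[13:NA,27:NB]
Op 4: route key 94: none >= 94, wrap to smallest pos 13 -> NA
Op 5: remove NA -> ring=[27:NB]
Op 6: route key 99: none >= 99, wrap to smallest pos 27 -> NB
Final route key 98: none >= 98, wrap to smallest pos 27 -> NB

Answer: NB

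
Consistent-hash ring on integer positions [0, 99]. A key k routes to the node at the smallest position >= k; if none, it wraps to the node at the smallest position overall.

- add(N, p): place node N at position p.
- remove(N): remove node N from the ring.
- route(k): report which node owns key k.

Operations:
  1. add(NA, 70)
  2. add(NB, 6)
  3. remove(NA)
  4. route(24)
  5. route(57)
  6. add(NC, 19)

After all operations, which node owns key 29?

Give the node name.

Op 1: add NA@70 -> ring=[70:NA]
Op 2: add NB@6 -> ring=[6:NB,70:NA]
Op 3: remove NA -> ring=[6:NB]
Op 4: route key 24: none >= 24, wrap to smallest pos 6 -> NB
Op 5: route key 57: none >= 57, wrap to smallest pos 6 -> NB
Op 6: add NC@19 -> ring=[6:NB,19:NC]
Final route key 29: none >= 29, wrap to smallest pos 6 -> NB

Answer: NB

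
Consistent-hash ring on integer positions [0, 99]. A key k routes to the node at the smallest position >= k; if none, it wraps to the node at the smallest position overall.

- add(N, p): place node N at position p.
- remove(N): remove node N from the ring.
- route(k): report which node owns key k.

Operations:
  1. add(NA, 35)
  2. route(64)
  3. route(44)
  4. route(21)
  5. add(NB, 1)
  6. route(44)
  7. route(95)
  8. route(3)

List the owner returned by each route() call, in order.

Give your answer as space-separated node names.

Answer: NA NA NA NB NB NA

Derivation:
Op 1: add NA@35 -> ring=[35:NA]
Op 2: route key 64: none >= 64, wrap to smallest pos 35 -> NA
Op 3: route key 44: none >= 44, wrap to smallest pos 35 -> NA
Op 4: route key 21: smallest pos >= 21 is 35 -> NA
Op 5: add NB@1 -> ring=[1:NB,35:NA]
Op 6: route key 44: none >= 44, wrap to smallest pos 1 -> NB
Op 7: route key 95: none >= 95, wrap to smallest pos 1 -> NB
Op 8: route key 3: smallest pos >= 3 is 35 -> NA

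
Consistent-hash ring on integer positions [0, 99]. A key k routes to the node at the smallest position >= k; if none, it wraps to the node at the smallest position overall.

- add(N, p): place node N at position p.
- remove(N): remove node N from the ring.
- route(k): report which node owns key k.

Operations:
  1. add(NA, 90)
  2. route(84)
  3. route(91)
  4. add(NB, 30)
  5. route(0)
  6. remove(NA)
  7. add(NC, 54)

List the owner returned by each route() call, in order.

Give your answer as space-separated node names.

Answer: NA NA NB

Derivation:
Op 1: add NA@90 -> ring=[90:NA]
Op 2: route key 84: smallest pos >= 84 is 90 -> NA
Op 3: route key 91: none >= 91, wrap to smallest pos 90 -> NA
Op 4: add NB@30 -> ring=[30:NB,90:NA]
Op 5: route key 0: smallest pos >= 0 is 30 -> NB
Op 6: remove NA -> ring=[30:NB]
Op 7: add NC@54 -> ring=[30:NB,54:NC]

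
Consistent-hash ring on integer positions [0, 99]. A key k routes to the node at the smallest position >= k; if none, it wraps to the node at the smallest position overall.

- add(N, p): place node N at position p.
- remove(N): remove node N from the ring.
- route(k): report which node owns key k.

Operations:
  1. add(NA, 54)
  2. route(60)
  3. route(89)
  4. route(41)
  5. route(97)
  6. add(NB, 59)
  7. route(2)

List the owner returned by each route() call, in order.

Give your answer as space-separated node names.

Answer: NA NA NA NA NA

Derivation:
Op 1: add NA@54 -> ring=[54:NA]
Op 2: route key 60: none >= 60, wrap to smallest pos 54 -> NA
Op 3: route key 89: none >= 89, wrap to smallest pos 54 -> NA
Op 4: route key 41: smallest pos >= 41 is 54 -> NA
Op 5: route key 97: none >= 97, wrap to smallest pos 54 -> NA
Op 6: add NB@59 -> ring=[54:NA,59:NB]
Op 7: route key 2: smallest pos >= 2 is 54 -> NA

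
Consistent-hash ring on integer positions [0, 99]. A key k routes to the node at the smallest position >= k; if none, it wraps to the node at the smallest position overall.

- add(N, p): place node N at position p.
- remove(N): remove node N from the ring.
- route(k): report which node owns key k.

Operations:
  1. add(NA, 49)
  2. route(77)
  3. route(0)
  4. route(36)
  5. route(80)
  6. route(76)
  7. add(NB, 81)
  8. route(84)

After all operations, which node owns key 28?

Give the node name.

Answer: NA

Derivation:
Op 1: add NA@49 -> ring=[49:NA]
Op 2: route key 77: none >= 77, wrap to smallest pos 49 -> NA
Op 3: route key 0: smallest pos >= 0 is 49 -> NA
Op 4: route key 36: smallest pos >= 36 is 49 -> NA
Op 5: route key 80: none >= 80, wrap to smallest pos 49 -> NA
Op 6: route key 76: none >= 76, wrap to smallest pos 49 -> NA
Op 7: add NB@81 -> ring=[49:NA,81:NB]
Op 8: route key 84: none >= 84, wrap to smallest pos 49 -> NA
Final route key 28: smallest pos >= 28 is 49 -> NA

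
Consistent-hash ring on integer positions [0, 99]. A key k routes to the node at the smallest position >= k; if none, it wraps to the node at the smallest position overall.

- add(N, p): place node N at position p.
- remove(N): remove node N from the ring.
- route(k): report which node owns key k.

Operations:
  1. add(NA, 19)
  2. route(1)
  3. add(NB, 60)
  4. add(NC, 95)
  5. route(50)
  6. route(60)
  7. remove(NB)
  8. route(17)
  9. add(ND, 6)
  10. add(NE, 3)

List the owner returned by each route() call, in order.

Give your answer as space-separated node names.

Op 1: add NA@19 -> ring=[19:NA]
Op 2: route key 1: smallest pos >= 1 is 19 -> NA
Op 3: add NB@60 -> ring=[19:NA,60:NB]
Op 4: add NC@95 -> ring=[19:NA,60:NB,95:NC]
Op 5: route key 50: smallest pos >= 50 is 60 -> NB
Op 6: route key 60: smallest pos >= 60 is 60 -> NB
Op 7: remove NB -> ring=[19:NA,95:NC]
Op 8: route key 17: smallest pos >= 17 is 19 -> NA
Op 9: add ND@6 -> ring=[6:ND,19:NA,95:NC]
Op 10: add NE@3 -> ring=[3:NE,6:ND,19:NA,95:NC]

Answer: NA NB NB NA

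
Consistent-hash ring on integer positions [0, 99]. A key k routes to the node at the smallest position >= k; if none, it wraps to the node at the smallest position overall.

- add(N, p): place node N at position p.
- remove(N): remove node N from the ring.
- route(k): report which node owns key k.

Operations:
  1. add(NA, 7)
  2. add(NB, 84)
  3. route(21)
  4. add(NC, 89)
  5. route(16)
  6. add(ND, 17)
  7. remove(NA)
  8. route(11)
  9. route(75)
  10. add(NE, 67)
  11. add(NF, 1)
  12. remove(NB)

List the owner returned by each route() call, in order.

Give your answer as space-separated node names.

Op 1: add NA@7 -> ring=[7:NA]
Op 2: add NB@84 -> ring=[7:NA,84:NB]
Op 3: route key 21: smallest pos >= 21 is 84 -> NB
Op 4: add NC@89 -> ring=[7:NA,84:NB,89:NC]
Op 5: route key 16: smallest pos >= 16 is 84 -> NB
Op 6: add ND@17 -> ring=[7:NA,17:ND,84:NB,89:NC]
Op 7: remove NA -> ring=[17:ND,84:NB,89:NC]
Op 8: route key 11: smallest pos >= 11 is 17 -> ND
Op 9: route key 75: smallest pos >= 75 is 84 -> NB
Op 10: add NE@67 -> ring=[17:ND,67:NE,84:NB,89:NC]
Op 11: add NF@1 -> ring=[1:NF,17:ND,67:NE,84:NB,89:NC]
Op 12: remove NB -> ring=[1:NF,17:ND,67:NE,89:NC]

Answer: NB NB ND NB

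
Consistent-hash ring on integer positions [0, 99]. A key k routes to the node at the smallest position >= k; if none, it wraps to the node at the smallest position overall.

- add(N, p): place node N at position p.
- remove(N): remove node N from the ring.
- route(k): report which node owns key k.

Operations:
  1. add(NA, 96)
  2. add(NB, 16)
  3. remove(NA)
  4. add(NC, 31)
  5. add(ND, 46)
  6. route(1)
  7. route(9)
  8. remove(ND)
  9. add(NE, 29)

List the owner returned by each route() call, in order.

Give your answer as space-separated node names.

Op 1: add NA@96 -> ring=[96:NA]
Op 2: add NB@16 -> ring=[16:NB,96:NA]
Op 3: remove NA -> ring=[16:NB]
Op 4: add NC@31 -> ring=[16:NB,31:NC]
Op 5: add ND@46 -> ring=[16:NB,31:NC,46:ND]
Op 6: route key 1: smallest pos >= 1 is 16 -> NB
Op 7: route key 9: smallest pos >= 9 is 16 -> NB
Op 8: remove ND -> ring=[16:NB,31:NC]
Op 9: add NE@29 -> ring=[16:NB,29:NE,31:NC]

Answer: NB NB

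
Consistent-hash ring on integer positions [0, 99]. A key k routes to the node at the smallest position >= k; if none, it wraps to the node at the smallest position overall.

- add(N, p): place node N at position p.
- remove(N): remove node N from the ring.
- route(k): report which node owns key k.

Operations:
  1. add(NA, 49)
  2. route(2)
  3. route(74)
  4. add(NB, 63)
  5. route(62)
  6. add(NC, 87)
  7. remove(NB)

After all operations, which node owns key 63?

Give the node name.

Answer: NC

Derivation:
Op 1: add NA@49 -> ring=[49:NA]
Op 2: route key 2: smallest pos >= 2 is 49 -> NA
Op 3: route key 74: none >= 74, wrap to smallest pos 49 -> NA
Op 4: add NB@63 -> ring=[49:NA,63:NB]
Op 5: route key 62: smallest pos >= 62 is 63 -> NB
Op 6: add NC@87 -> ring=[49:NA,63:NB,87:NC]
Op 7: remove NB -> ring=[49:NA,87:NC]
Final route key 63: smallest pos >= 63 is 87 -> NC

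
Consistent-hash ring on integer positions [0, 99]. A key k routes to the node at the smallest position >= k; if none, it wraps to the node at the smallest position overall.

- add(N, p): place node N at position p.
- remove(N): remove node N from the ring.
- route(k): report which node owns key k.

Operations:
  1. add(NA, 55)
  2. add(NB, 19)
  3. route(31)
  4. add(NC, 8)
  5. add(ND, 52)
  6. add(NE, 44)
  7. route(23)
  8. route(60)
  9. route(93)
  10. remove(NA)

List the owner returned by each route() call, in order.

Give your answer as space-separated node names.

Op 1: add NA@55 -> ring=[55:NA]
Op 2: add NB@19 -> ring=[19:NB,55:NA]
Op 3: route key 31: smallest pos >= 31 is 55 -> NA
Op 4: add NC@8 -> ring=[8:NC,19:NB,55:NA]
Op 5: add ND@52 -> ring=[8:NC,19:NB,52:ND,55:NA]
Op 6: add NE@44 -> ring=[8:NC,19:NB,44:NE,52:ND,55:NA]
Op 7: route key 23: smallest pos >= 23 is 44 -> NE
Op 8: route key 60: none >= 60, wrap to smallest pos 8 -> NC
Op 9: route key 93: none >= 93, wrap to smallest pos 8 -> NC
Op 10: remove NA -> ring=[8:NC,19:NB,44:NE,52:ND]

Answer: NA NE NC NC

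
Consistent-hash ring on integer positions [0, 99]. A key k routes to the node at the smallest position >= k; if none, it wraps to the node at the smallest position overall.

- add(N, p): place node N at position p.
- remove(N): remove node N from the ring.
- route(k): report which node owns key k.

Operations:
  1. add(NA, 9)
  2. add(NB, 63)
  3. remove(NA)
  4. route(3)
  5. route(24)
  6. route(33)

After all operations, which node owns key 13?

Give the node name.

Op 1: add NA@9 -> ring=[9:NA]
Op 2: add NB@63 -> ring=[9:NA,63:NB]
Op 3: remove NA -> ring=[63:NB]
Op 4: route key 3: smallest pos >= 3 is 63 -> NB
Op 5: route key 24: smallest pos >= 24 is 63 -> NB
Op 6: route key 33: smallest pos >= 33 is 63 -> NB
Final route key 13: smallest pos >= 13 is 63 -> NB

Answer: NB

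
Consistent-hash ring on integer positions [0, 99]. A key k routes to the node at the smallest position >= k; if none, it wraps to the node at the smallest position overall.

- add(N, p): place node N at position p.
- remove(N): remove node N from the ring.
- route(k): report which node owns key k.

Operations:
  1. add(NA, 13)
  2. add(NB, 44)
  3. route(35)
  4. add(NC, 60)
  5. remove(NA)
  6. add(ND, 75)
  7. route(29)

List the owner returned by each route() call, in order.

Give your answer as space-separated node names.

Answer: NB NB

Derivation:
Op 1: add NA@13 -> ring=[13:NA]
Op 2: add NB@44 -> ring=[13:NA,44:NB]
Op 3: route key 35: smallest pos >= 35 is 44 -> NB
Op 4: add NC@60 -> ring=[13:NA,44:NB,60:NC]
Op 5: remove NA -> ring=[44:NB,60:NC]
Op 6: add ND@75 -> ring=[44:NB,60:NC,75:ND]
Op 7: route key 29: smallest pos >= 29 is 44 -> NB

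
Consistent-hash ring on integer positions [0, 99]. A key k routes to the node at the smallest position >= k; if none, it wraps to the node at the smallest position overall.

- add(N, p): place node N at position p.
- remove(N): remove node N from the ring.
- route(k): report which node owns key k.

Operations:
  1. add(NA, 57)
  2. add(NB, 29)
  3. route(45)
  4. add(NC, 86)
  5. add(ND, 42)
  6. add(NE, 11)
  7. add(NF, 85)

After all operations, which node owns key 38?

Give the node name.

Answer: ND

Derivation:
Op 1: add NA@57 -> ring=[57:NA]
Op 2: add NB@29 -> ring=[29:NB,57:NA]
Op 3: route key 45: smallest pos >= 45 is 57 -> NA
Op 4: add NC@86 -> ring=[29:NB,57:NA,86:NC]
Op 5: add ND@42 -> ring=[29:NB,42:ND,57:NA,86:NC]
Op 6: add NE@11 -> ring=[11:NE,29:NB,42:ND,57:NA,86:NC]
Op 7: add NF@85 -> ring=[11:NE,29:NB,42:ND,57:NA,85:NF,86:NC]
Final route key 38: smallest pos >= 38 is 42 -> ND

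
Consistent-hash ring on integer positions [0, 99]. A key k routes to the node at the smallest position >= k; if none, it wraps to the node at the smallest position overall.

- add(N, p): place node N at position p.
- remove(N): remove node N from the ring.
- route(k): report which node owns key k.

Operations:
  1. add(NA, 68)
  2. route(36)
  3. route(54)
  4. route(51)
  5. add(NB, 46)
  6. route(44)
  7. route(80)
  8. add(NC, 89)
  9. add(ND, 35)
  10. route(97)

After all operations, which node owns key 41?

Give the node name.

Answer: NB

Derivation:
Op 1: add NA@68 -> ring=[68:NA]
Op 2: route key 36: smallest pos >= 36 is 68 -> NA
Op 3: route key 54: smallest pos >= 54 is 68 -> NA
Op 4: route key 51: smallest pos >= 51 is 68 -> NA
Op 5: add NB@46 -> ring=[46:NB,68:NA]
Op 6: route key 44: smallest pos >= 44 is 46 -> NB
Op 7: route key 80: none >= 80, wrap to smallest pos 46 -> NB
Op 8: add NC@89 -> ring=[46:NB,68:NA,89:NC]
Op 9: add ND@35 -> ring=[35:ND,46:NB,68:NA,89:NC]
Op 10: route key 97: none >= 97, wrap to smallest pos 35 -> ND
Final route key 41: smallest pos >= 41 is 46 -> NB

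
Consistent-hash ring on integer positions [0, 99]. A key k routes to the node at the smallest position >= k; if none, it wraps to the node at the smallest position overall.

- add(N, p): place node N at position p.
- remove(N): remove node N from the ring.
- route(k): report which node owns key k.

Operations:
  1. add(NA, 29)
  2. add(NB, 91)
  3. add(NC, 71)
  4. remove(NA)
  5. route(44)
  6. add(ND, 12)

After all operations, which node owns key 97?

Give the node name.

Op 1: add NA@29 -> ring=[29:NA]
Op 2: add NB@91 -> ring=[29:NA,91:NB]
Op 3: add NC@71 -> ring=[29:NA,71:NC,91:NB]
Op 4: remove NA -> ring=[71:NC,91:NB]
Op 5: route key 44: smallest pos >= 44 is 71 -> NC
Op 6: add ND@12 -> ring=[12:ND,71:NC,91:NB]
Final route key 97: none >= 97, wrap to smallest pos 12 -> ND

Answer: ND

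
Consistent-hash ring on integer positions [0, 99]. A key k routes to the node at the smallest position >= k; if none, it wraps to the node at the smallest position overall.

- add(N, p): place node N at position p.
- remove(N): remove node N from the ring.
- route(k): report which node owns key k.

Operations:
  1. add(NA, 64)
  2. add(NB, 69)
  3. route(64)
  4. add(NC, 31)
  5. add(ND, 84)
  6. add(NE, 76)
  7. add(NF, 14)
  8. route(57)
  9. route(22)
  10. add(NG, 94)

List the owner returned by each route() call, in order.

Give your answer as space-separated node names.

Op 1: add NA@64 -> ring=[64:NA]
Op 2: add NB@69 -> ring=[64:NA,69:NB]
Op 3: route key 64: smallest pos >= 64 is 64 -> NA
Op 4: add NC@31 -> ring=[31:NC,64:NA,69:NB]
Op 5: add ND@84 -> ring=[31:NC,64:NA,69:NB,84:ND]
Op 6: add NE@76 -> ring=[31:NC,64:NA,69:NB,76:NE,84:ND]
Op 7: add NF@14 -> ring=[14:NF,31:NC,64:NA,69:NB,76:NE,84:ND]
Op 8: route key 57: smallest pos >= 57 is 64 -> NA
Op 9: route key 22: smallest pos >= 22 is 31 -> NC
Op 10: add NG@94 -> ring=[14:NF,31:NC,64:NA,69:NB,76:NE,84:ND,94:NG]

Answer: NA NA NC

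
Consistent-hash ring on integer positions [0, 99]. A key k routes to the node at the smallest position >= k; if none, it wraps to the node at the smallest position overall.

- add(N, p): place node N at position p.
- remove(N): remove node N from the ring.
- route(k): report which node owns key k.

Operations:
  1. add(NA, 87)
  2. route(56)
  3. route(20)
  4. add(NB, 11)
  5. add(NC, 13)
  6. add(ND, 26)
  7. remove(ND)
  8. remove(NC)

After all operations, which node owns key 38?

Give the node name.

Answer: NA

Derivation:
Op 1: add NA@87 -> ring=[87:NA]
Op 2: route key 56: smallest pos >= 56 is 87 -> NA
Op 3: route key 20: smallest pos >= 20 is 87 -> NA
Op 4: add NB@11 -> ring=[11:NB,87:NA]
Op 5: add NC@13 -> ring=[11:NB,13:NC,87:NA]
Op 6: add ND@26 -> ring=[11:NB,13:NC,26:ND,87:NA]
Op 7: remove ND -> ring=[11:NB,13:NC,87:NA]
Op 8: remove NC -> ring=[11:NB,87:NA]
Final route key 38: smallest pos >= 38 is 87 -> NA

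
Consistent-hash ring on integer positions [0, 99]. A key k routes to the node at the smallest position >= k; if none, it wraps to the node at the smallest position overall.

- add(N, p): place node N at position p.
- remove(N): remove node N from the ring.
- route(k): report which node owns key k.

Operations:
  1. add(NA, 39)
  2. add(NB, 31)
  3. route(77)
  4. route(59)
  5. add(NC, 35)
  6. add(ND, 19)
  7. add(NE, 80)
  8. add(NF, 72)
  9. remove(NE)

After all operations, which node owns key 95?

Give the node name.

Op 1: add NA@39 -> ring=[39:NA]
Op 2: add NB@31 -> ring=[31:NB,39:NA]
Op 3: route key 77: none >= 77, wrap to smallest pos 31 -> NB
Op 4: route key 59: none >= 59, wrap to smallest pos 31 -> NB
Op 5: add NC@35 -> ring=[31:NB,35:NC,39:NA]
Op 6: add ND@19 -> ring=[19:ND,31:NB,35:NC,39:NA]
Op 7: add NE@80 -> ring=[19:ND,31:NB,35:NC,39:NA,80:NE]
Op 8: add NF@72 -> ring=[19:ND,31:NB,35:NC,39:NA,72:NF,80:NE]
Op 9: remove NE -> ring=[19:ND,31:NB,35:NC,39:NA,72:NF]
Final route key 95: none >= 95, wrap to smallest pos 19 -> ND

Answer: ND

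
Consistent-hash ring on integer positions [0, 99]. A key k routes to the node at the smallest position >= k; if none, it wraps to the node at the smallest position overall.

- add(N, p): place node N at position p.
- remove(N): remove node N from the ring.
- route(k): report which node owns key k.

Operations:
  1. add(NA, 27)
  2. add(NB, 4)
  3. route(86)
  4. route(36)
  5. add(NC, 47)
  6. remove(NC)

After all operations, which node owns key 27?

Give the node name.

Answer: NA

Derivation:
Op 1: add NA@27 -> ring=[27:NA]
Op 2: add NB@4 -> ring=[4:NB,27:NA]
Op 3: route key 86: none >= 86, wrap to smallest pos 4 -> NB
Op 4: route key 36: none >= 36, wrap to smallest pos 4 -> NB
Op 5: add NC@47 -> ring=[4:NB,27:NA,47:NC]
Op 6: remove NC -> ring=[4:NB,27:NA]
Final route key 27: smallest pos >= 27 is 27 -> NA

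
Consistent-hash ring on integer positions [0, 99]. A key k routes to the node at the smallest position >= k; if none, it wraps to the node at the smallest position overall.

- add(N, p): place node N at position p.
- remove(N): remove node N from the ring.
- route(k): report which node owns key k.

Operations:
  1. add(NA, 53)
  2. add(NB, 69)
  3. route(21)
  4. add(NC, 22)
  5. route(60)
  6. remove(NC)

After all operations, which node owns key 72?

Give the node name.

Answer: NA

Derivation:
Op 1: add NA@53 -> ring=[53:NA]
Op 2: add NB@69 -> ring=[53:NA,69:NB]
Op 3: route key 21: smallest pos >= 21 is 53 -> NA
Op 4: add NC@22 -> ring=[22:NC,53:NA,69:NB]
Op 5: route key 60: smallest pos >= 60 is 69 -> NB
Op 6: remove NC -> ring=[53:NA,69:NB]
Final route key 72: none >= 72, wrap to smallest pos 53 -> NA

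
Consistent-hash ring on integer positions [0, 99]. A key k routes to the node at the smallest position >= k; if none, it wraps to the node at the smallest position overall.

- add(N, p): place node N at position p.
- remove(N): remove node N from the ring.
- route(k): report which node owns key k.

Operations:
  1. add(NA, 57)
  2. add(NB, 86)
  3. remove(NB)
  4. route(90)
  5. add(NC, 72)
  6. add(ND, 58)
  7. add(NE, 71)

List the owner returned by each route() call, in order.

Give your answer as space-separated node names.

Op 1: add NA@57 -> ring=[57:NA]
Op 2: add NB@86 -> ring=[57:NA,86:NB]
Op 3: remove NB -> ring=[57:NA]
Op 4: route key 90: none >= 90, wrap to smallest pos 57 -> NA
Op 5: add NC@72 -> ring=[57:NA,72:NC]
Op 6: add ND@58 -> ring=[57:NA,58:ND,72:NC]
Op 7: add NE@71 -> ring=[57:NA,58:ND,71:NE,72:NC]

Answer: NA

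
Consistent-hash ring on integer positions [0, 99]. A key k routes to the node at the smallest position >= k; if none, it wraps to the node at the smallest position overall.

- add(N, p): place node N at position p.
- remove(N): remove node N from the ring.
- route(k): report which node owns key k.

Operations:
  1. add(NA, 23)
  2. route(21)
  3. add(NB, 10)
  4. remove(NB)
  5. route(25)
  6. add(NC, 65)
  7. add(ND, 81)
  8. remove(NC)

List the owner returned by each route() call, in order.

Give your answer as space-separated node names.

Op 1: add NA@23 -> ring=[23:NA]
Op 2: route key 21: smallest pos >= 21 is 23 -> NA
Op 3: add NB@10 -> ring=[10:NB,23:NA]
Op 4: remove NB -> ring=[23:NA]
Op 5: route key 25: none >= 25, wrap to smallest pos 23 -> NA
Op 6: add NC@65 -> ring=[23:NA,65:NC]
Op 7: add ND@81 -> ring=[23:NA,65:NC,81:ND]
Op 8: remove NC -> ring=[23:NA,81:ND]

Answer: NA NA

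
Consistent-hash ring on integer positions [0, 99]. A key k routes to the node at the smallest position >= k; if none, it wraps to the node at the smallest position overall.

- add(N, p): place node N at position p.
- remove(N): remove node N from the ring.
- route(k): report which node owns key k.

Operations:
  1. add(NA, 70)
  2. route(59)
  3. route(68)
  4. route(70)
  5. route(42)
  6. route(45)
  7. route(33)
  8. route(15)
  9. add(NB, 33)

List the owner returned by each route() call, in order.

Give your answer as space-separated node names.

Op 1: add NA@70 -> ring=[70:NA]
Op 2: route key 59: smallest pos >= 59 is 70 -> NA
Op 3: route key 68: smallest pos >= 68 is 70 -> NA
Op 4: route key 70: smallest pos >= 70 is 70 -> NA
Op 5: route key 42: smallest pos >= 42 is 70 -> NA
Op 6: route key 45: smallest pos >= 45 is 70 -> NA
Op 7: route key 33: smallest pos >= 33 is 70 -> NA
Op 8: route key 15: smallest pos >= 15 is 70 -> NA
Op 9: add NB@33 -> ring=[33:NB,70:NA]

Answer: NA NA NA NA NA NA NA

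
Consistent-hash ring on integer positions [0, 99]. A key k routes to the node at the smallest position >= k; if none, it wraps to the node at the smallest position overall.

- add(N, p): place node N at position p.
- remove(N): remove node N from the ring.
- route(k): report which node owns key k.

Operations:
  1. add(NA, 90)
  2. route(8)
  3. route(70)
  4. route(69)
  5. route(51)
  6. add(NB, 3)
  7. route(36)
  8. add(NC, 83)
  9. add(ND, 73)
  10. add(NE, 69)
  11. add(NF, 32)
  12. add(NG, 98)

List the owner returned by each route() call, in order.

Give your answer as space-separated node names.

Answer: NA NA NA NA NA

Derivation:
Op 1: add NA@90 -> ring=[90:NA]
Op 2: route key 8: smallest pos >= 8 is 90 -> NA
Op 3: route key 70: smallest pos >= 70 is 90 -> NA
Op 4: route key 69: smallest pos >= 69 is 90 -> NA
Op 5: route key 51: smallest pos >= 51 is 90 -> NA
Op 6: add NB@3 -> ring=[3:NB,90:NA]
Op 7: route key 36: smallest pos >= 36 is 90 -> NA
Op 8: add NC@83 -> ring=[3:NB,83:NC,90:NA]
Op 9: add ND@73 -> ring=[3:NB,73:ND,83:NC,90:NA]
Op 10: add NE@69 -> ring=[3:NB,69:NE,73:ND,83:NC,90:NA]
Op 11: add NF@32 -> ring=[3:NB,32:NF,69:NE,73:ND,83:NC,90:NA]
Op 12: add NG@98 -> ring=[3:NB,32:NF,69:NE,73:ND,83:NC,90:NA,98:NG]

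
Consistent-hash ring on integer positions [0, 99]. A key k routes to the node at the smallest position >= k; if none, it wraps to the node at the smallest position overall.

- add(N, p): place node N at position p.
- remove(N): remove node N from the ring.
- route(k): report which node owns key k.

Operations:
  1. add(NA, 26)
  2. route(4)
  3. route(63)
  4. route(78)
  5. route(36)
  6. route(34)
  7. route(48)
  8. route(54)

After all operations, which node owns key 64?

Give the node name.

Answer: NA

Derivation:
Op 1: add NA@26 -> ring=[26:NA]
Op 2: route key 4: smallest pos >= 4 is 26 -> NA
Op 3: route key 63: none >= 63, wrap to smallest pos 26 -> NA
Op 4: route key 78: none >= 78, wrap to smallest pos 26 -> NA
Op 5: route key 36: none >= 36, wrap to smallest pos 26 -> NA
Op 6: route key 34: none >= 34, wrap to smallest pos 26 -> NA
Op 7: route key 48: none >= 48, wrap to smallest pos 26 -> NA
Op 8: route key 54: none >= 54, wrap to smallest pos 26 -> NA
Final route key 64: none >= 64, wrap to smallest pos 26 -> NA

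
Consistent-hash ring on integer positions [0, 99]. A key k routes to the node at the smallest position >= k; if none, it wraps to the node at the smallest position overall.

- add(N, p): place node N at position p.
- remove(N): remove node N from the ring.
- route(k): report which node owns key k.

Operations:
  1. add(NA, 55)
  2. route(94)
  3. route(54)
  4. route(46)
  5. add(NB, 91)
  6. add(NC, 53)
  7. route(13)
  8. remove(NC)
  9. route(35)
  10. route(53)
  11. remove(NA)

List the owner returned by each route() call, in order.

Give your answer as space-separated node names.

Answer: NA NA NA NC NA NA

Derivation:
Op 1: add NA@55 -> ring=[55:NA]
Op 2: route key 94: none >= 94, wrap to smallest pos 55 -> NA
Op 3: route key 54: smallest pos >= 54 is 55 -> NA
Op 4: route key 46: smallest pos >= 46 is 55 -> NA
Op 5: add NB@91 -> ring=[55:NA,91:NB]
Op 6: add NC@53 -> ring=[53:NC,55:NA,91:NB]
Op 7: route key 13: smallest pos >= 13 is 53 -> NC
Op 8: remove NC -> ring=[55:NA,91:NB]
Op 9: route key 35: smallest pos >= 35 is 55 -> NA
Op 10: route key 53: smallest pos >= 53 is 55 -> NA
Op 11: remove NA -> ring=[91:NB]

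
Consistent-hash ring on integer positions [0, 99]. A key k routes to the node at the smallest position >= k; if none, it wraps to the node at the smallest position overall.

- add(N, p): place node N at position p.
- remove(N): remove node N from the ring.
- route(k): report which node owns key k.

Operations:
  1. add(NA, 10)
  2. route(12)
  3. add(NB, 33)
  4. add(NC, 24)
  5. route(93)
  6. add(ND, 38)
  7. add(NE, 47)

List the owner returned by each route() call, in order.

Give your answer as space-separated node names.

Answer: NA NA

Derivation:
Op 1: add NA@10 -> ring=[10:NA]
Op 2: route key 12: none >= 12, wrap to smallest pos 10 -> NA
Op 3: add NB@33 -> ring=[10:NA,33:NB]
Op 4: add NC@24 -> ring=[10:NA,24:NC,33:NB]
Op 5: route key 93: none >= 93, wrap to smallest pos 10 -> NA
Op 6: add ND@38 -> ring=[10:NA,24:NC,33:NB,38:ND]
Op 7: add NE@47 -> ring=[10:NA,24:NC,33:NB,38:ND,47:NE]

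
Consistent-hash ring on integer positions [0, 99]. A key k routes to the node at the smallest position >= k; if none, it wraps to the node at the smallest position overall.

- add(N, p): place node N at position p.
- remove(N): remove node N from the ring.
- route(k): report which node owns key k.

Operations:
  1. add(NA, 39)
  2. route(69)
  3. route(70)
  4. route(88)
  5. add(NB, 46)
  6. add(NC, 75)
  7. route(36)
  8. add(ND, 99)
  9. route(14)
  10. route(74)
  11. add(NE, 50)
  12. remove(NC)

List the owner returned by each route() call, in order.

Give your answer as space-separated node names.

Answer: NA NA NA NA NA NC

Derivation:
Op 1: add NA@39 -> ring=[39:NA]
Op 2: route key 69: none >= 69, wrap to smallest pos 39 -> NA
Op 3: route key 70: none >= 70, wrap to smallest pos 39 -> NA
Op 4: route key 88: none >= 88, wrap to smallest pos 39 -> NA
Op 5: add NB@46 -> ring=[39:NA,46:NB]
Op 6: add NC@75 -> ring=[39:NA,46:NB,75:NC]
Op 7: route key 36: smallest pos >= 36 is 39 -> NA
Op 8: add ND@99 -> ring=[39:NA,46:NB,75:NC,99:ND]
Op 9: route key 14: smallest pos >= 14 is 39 -> NA
Op 10: route key 74: smallest pos >= 74 is 75 -> NC
Op 11: add NE@50 -> ring=[39:NA,46:NB,50:NE,75:NC,99:ND]
Op 12: remove NC -> ring=[39:NA,46:NB,50:NE,99:ND]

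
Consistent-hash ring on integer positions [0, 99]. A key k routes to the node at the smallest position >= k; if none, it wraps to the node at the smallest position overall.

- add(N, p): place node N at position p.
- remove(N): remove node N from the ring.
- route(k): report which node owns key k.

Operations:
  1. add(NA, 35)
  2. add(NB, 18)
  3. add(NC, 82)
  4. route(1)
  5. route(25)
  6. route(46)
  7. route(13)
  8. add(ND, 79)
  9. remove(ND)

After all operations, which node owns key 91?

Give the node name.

Op 1: add NA@35 -> ring=[35:NA]
Op 2: add NB@18 -> ring=[18:NB,35:NA]
Op 3: add NC@82 -> ring=[18:NB,35:NA,82:NC]
Op 4: route key 1: smallest pos >= 1 is 18 -> NB
Op 5: route key 25: smallest pos >= 25 is 35 -> NA
Op 6: route key 46: smallest pos >= 46 is 82 -> NC
Op 7: route key 13: smallest pos >= 13 is 18 -> NB
Op 8: add ND@79 -> ring=[18:NB,35:NA,79:ND,82:NC]
Op 9: remove ND -> ring=[18:NB,35:NA,82:NC]
Final route key 91: none >= 91, wrap to smallest pos 18 -> NB

Answer: NB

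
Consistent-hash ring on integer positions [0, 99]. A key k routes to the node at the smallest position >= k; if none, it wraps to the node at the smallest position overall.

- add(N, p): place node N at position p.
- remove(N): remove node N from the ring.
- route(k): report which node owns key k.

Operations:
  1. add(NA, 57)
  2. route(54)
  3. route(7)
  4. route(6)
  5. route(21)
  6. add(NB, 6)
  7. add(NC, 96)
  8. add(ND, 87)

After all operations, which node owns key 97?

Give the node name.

Answer: NB

Derivation:
Op 1: add NA@57 -> ring=[57:NA]
Op 2: route key 54: smallest pos >= 54 is 57 -> NA
Op 3: route key 7: smallest pos >= 7 is 57 -> NA
Op 4: route key 6: smallest pos >= 6 is 57 -> NA
Op 5: route key 21: smallest pos >= 21 is 57 -> NA
Op 6: add NB@6 -> ring=[6:NB,57:NA]
Op 7: add NC@96 -> ring=[6:NB,57:NA,96:NC]
Op 8: add ND@87 -> ring=[6:NB,57:NA,87:ND,96:NC]
Final route key 97: none >= 97, wrap to smallest pos 6 -> NB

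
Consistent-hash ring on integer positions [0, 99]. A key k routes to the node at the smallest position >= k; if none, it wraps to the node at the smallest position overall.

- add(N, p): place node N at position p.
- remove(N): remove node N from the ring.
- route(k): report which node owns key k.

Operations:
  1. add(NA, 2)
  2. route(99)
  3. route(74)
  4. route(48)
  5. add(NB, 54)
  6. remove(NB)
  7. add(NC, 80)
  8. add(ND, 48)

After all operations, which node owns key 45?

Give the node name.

Op 1: add NA@2 -> ring=[2:NA]
Op 2: route key 99: none >= 99, wrap to smallest pos 2 -> NA
Op 3: route key 74: none >= 74, wrap to smallest pos 2 -> NA
Op 4: route key 48: none >= 48, wrap to smallest pos 2 -> NA
Op 5: add NB@54 -> ring=[2:NA,54:NB]
Op 6: remove NB -> ring=[2:NA]
Op 7: add NC@80 -> ring=[2:NA,80:NC]
Op 8: add ND@48 -> ring=[2:NA,48:ND,80:NC]
Final route key 45: smallest pos >= 45 is 48 -> ND

Answer: ND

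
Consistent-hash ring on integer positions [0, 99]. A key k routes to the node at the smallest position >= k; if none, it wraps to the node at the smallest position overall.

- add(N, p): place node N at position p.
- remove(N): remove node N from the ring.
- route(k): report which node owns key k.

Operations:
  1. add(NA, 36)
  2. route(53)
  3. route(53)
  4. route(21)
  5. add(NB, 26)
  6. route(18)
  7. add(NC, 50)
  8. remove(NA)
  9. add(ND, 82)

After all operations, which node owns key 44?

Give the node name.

Op 1: add NA@36 -> ring=[36:NA]
Op 2: route key 53: none >= 53, wrap to smallest pos 36 -> NA
Op 3: route key 53: none >= 53, wrap to smallest pos 36 -> NA
Op 4: route key 21: smallest pos >= 21 is 36 -> NA
Op 5: add NB@26 -> ring=[26:NB,36:NA]
Op 6: route key 18: smallest pos >= 18 is 26 -> NB
Op 7: add NC@50 -> ring=[26:NB,36:NA,50:NC]
Op 8: remove NA -> ring=[26:NB,50:NC]
Op 9: add ND@82 -> ring=[26:NB,50:NC,82:ND]
Final route key 44: smallest pos >= 44 is 50 -> NC

Answer: NC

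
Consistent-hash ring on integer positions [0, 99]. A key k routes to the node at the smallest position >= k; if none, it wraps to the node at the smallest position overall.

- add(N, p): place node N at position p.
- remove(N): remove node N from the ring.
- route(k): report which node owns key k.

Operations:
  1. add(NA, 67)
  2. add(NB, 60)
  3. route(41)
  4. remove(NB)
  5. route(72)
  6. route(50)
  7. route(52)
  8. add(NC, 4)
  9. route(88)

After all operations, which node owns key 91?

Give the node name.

Op 1: add NA@67 -> ring=[67:NA]
Op 2: add NB@60 -> ring=[60:NB,67:NA]
Op 3: route key 41: smallest pos >= 41 is 60 -> NB
Op 4: remove NB -> ring=[67:NA]
Op 5: route key 72: none >= 72, wrap to smallest pos 67 -> NA
Op 6: route key 50: smallest pos >= 50 is 67 -> NA
Op 7: route key 52: smallest pos >= 52 is 67 -> NA
Op 8: add NC@4 -> ring=[4:NC,67:NA]
Op 9: route key 88: none >= 88, wrap to smallest pos 4 -> NC
Final route key 91: none >= 91, wrap to smallest pos 4 -> NC

Answer: NC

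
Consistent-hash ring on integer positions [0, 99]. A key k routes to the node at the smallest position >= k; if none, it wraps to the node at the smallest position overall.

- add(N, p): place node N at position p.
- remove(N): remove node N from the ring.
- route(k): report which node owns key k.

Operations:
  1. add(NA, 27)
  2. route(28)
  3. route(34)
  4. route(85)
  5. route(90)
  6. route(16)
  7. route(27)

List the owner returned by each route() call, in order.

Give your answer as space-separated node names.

Answer: NA NA NA NA NA NA

Derivation:
Op 1: add NA@27 -> ring=[27:NA]
Op 2: route key 28: none >= 28, wrap to smallest pos 27 -> NA
Op 3: route key 34: none >= 34, wrap to smallest pos 27 -> NA
Op 4: route key 85: none >= 85, wrap to smallest pos 27 -> NA
Op 5: route key 90: none >= 90, wrap to smallest pos 27 -> NA
Op 6: route key 16: smallest pos >= 16 is 27 -> NA
Op 7: route key 27: smallest pos >= 27 is 27 -> NA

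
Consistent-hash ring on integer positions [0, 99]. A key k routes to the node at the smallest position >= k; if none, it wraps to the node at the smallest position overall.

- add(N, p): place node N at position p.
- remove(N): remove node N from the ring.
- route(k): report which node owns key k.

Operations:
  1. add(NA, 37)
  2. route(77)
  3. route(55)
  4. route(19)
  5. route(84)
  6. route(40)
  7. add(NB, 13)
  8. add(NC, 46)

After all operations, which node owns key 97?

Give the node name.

Answer: NB

Derivation:
Op 1: add NA@37 -> ring=[37:NA]
Op 2: route key 77: none >= 77, wrap to smallest pos 37 -> NA
Op 3: route key 55: none >= 55, wrap to smallest pos 37 -> NA
Op 4: route key 19: smallest pos >= 19 is 37 -> NA
Op 5: route key 84: none >= 84, wrap to smallest pos 37 -> NA
Op 6: route key 40: none >= 40, wrap to smallest pos 37 -> NA
Op 7: add NB@13 -> ring=[13:NB,37:NA]
Op 8: add NC@46 -> ring=[13:NB,37:NA,46:NC]
Final route key 97: none >= 97, wrap to smallest pos 13 -> NB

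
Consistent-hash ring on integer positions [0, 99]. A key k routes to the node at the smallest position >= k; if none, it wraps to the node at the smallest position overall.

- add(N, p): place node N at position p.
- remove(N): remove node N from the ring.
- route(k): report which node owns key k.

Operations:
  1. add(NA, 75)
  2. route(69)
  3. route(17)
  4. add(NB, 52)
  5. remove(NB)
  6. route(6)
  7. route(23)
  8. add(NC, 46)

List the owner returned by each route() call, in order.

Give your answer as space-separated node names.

Answer: NA NA NA NA

Derivation:
Op 1: add NA@75 -> ring=[75:NA]
Op 2: route key 69: smallest pos >= 69 is 75 -> NA
Op 3: route key 17: smallest pos >= 17 is 75 -> NA
Op 4: add NB@52 -> ring=[52:NB,75:NA]
Op 5: remove NB -> ring=[75:NA]
Op 6: route key 6: smallest pos >= 6 is 75 -> NA
Op 7: route key 23: smallest pos >= 23 is 75 -> NA
Op 8: add NC@46 -> ring=[46:NC,75:NA]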